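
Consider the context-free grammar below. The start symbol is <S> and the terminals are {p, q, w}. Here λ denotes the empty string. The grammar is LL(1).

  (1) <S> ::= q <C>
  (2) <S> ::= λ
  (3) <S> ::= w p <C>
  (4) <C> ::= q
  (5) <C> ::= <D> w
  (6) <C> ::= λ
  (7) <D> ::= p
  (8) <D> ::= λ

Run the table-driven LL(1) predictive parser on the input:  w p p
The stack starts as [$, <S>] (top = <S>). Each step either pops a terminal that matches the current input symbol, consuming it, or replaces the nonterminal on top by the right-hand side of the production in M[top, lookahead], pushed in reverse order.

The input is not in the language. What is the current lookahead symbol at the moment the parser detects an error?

step 1: stack=$ <S>  input=w p p $  — expand <S> ::= w p <C>
step 2: stack=$ <C> p w  input=w p p $  — match w
step 3: stack=$ <C> p  input=p p $  — match p
step 4: stack=$ <C>  input=p $  — expand <C> ::= <D> w
step 5: stack=$ w <D>  input=p $  — expand <D> ::= p
step 6: stack=$ w p  input=p $  — match p
step 7: stack=$ w  input=$  — error: top is terminal w but lookahead is $

$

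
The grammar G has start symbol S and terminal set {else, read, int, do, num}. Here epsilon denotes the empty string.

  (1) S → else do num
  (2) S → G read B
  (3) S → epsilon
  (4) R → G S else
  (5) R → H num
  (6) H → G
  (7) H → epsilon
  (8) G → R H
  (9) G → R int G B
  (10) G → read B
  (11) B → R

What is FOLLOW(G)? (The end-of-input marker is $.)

{else, num, read}

FIRST(S) = {epsilon, else, num, read}  (via G read B)
FIRST(R) = {num, read}  (via G S else, H num)
FIRST(G) = {num, read}  (via R H, R int G B)
FIRST(B) = {num, read}  (via R)
FIRST(H) = {epsilon, num, read}  (via G)
FOLLOW(S) includes $ since S is the start symbol.
FOLLOW(S): in R→G S else, S is followed by else with FIRST {else}. Thus FOLLOW(S) = {$, else}.
FOLLOW(R): in G→R H, R is followed by H with FIRST {epsilon, num, read}; in G→R H, the suffix after R is nullable, so FOLLOW(R) ⊇ FOLLOW(G) = {else, num, read}; in G→R int G B, R is followed by int G B with FIRST {int}; in B→R, the suffix after R is empty, so FOLLOW(R) ⊇ FOLLOW(B) = {$, else, num, read}. Thus FOLLOW(R) = {$, else, int, num, read}.
FOLLOW(H): in R→H num, H is followed by num with FIRST {num}; in G→R H, the suffix after H is empty, so FOLLOW(H) ⊇ FOLLOW(G) = {else, num, read}. Thus FOLLOW(H) = {else, num, read}.
FOLLOW(G): in S→G read B, G is followed by read B with FIRST {read}; in R→G S else, G is followed by S else with FIRST {else, num, read}; in H→G, the suffix after G is empty, so FOLLOW(G) ⊇ FOLLOW(H) = {else, num, read}; in G→R int G B, G is followed by B with FIRST {num, read}. Thus FOLLOW(G) = {else, num, read}.
FOLLOW(B): in S→G read B, the suffix after B is empty, so FOLLOW(B) ⊇ FOLLOW(S) = {$, else}; in G→R int G B, the suffix after B is empty, so FOLLOW(B) ⊇ FOLLOW(G) = {else, num, read}; in G→read B, the suffix after B is empty, so FOLLOW(B) ⊇ FOLLOW(G) = {else, num, read}. Thus FOLLOW(B) = {$, else, num, read}.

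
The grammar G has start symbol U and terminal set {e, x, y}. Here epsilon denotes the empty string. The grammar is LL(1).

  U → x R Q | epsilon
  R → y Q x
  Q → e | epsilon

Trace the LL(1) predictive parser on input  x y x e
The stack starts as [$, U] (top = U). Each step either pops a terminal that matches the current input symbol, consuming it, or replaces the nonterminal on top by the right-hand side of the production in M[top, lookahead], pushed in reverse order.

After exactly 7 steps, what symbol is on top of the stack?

e

step 1: stack=$ U  input=x y x e $  — expand U → x R Q
step 2: stack=$ Q R x  input=x y x e $  — match x
step 3: stack=$ Q R  input=y x e $  — expand R → y Q x
step 4: stack=$ Q x Q y  input=y x e $  — match y
step 5: stack=$ Q x Q  input=x e $  — expand Q → epsilon
step 6: stack=$ Q x  input=x e $  — match x
step 7: stack=$ Q  input=e $  — expand Q → e
Stack after step 7: $ e (top = e).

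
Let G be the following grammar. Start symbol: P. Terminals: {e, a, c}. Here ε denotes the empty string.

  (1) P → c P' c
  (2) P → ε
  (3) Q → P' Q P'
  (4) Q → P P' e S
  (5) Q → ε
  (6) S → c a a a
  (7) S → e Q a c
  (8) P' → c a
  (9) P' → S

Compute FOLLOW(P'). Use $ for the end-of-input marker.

{a, c, e}

FIRST(P) = {ε, c}
FIRST(S) = {c, e}
FIRST(P') = {c, e}  (via S)
FIRST(Q) = {ε, c, e}  (via P' Q P', P P' e S)
FOLLOW(P) includes $ since P is the start symbol.
FOLLOW(P): in Q→P P' e S, P is followed by P' e S with FIRST {c, e}. Thus FOLLOW(P) = {$, c, e}.
FOLLOW(Q): in Q→P' Q P', Q is followed by P' with FIRST {c, e}; in S→e Q a c, Q is followed by a c with FIRST {a}. Thus FOLLOW(Q) = {a, c, e}.
FOLLOW(P'): in P→c P' c, P' is followed by c with FIRST {c}; in Q→P' Q P' (occurrence 1), P' is followed by Q P' with FIRST {c, e}; in Q→P' Q P' (occurrence 2), the suffix after P' is empty, so FOLLOW(P') ⊇ FOLLOW(Q) = {a, c, e}; in Q→P P' e S, P' is followed by e S with FIRST {e}. Thus FOLLOW(P') = {a, c, e}.
FOLLOW(S): in Q→P P' e S, the suffix after S is empty, so FOLLOW(S) ⊇ FOLLOW(Q) = {a, c, e}; in P'→S, the suffix after S is empty, so FOLLOW(S) ⊇ FOLLOW(P') = {a, c, e}. Thus FOLLOW(S) = {a, c, e}.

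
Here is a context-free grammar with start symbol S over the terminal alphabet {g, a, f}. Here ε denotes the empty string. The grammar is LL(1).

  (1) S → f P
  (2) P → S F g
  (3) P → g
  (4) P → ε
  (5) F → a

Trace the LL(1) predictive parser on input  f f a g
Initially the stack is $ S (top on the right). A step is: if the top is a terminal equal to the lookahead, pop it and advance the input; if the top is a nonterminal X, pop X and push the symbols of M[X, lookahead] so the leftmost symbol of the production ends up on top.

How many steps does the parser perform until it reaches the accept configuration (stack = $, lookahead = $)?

     Stack      Input      Action
  1  $ S        f f a g $  expand S → f P
  2  $ P f      f f a g $  match f
  3  $ P        f a g $    expand P → S F g
  4  $ g F S    f a g $    expand S → f P
  5  $ g F P f  f a g $    match f
  6  $ g F P    a g $      expand P → ε
  7  $ g F      a g $      expand F → a
  8  $ g a      a g $      match a
  9  $ g        g $        match g
Accept reached after 9 steps.

9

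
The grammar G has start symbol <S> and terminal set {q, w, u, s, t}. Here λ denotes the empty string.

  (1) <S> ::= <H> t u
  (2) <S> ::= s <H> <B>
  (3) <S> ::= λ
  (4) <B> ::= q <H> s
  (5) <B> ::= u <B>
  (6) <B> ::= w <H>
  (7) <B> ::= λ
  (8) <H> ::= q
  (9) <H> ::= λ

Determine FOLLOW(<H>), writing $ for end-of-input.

FIRST(<B>) = {λ, q, u, w}
FIRST(<H>) = {λ, q}
FIRST(<S>) = {λ, q, s, t}  (via <H> t u)
FOLLOW(<S>) includes $ since <S> is the start symbol.
FOLLOW(<S>): <S> appears on no right-hand side. Thus FOLLOW(<S>) = {$}.
FOLLOW(<B>): in <S>::=s <H> <B>, the suffix after <B> is empty, so FOLLOW(<B>) ⊇ FOLLOW(<S>) = {$}; in <B>::=u <B>, the suffix after <B> is empty (adds nothing new). Thus FOLLOW(<B>) = {$}.
FOLLOW(<H>): in <S>::=<H> t u, <H> is followed by t u with FIRST {t}; in <S>::=s <H> <B>, <H> is followed by <B> with FIRST {λ, q, u, w}; in <S>::=s <H> <B>, the suffix after <H> is nullable, so FOLLOW(<H>) ⊇ FOLLOW(<S>) = {$}; in <B>::=q <H> s, <H> is followed by s with FIRST {s}; in <B>::=w <H>, the suffix after <H> is empty, so FOLLOW(<H>) ⊇ FOLLOW(<B>) = {$}. Thus FOLLOW(<H>) = {$, q, s, t, u, w}.

{$, q, s, t, u, w}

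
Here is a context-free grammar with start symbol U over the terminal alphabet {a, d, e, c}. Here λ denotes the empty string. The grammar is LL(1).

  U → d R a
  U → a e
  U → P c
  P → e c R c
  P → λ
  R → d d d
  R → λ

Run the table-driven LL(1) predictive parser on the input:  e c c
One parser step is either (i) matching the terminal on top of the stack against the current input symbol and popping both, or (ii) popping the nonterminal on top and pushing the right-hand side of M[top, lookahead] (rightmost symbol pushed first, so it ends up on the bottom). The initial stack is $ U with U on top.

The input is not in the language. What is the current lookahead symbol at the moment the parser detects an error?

step 1: stack=$ U  input=e c c $  — expand U → P c
step 2: stack=$ c P  input=e c c $  — expand P → e c R c
step 3: stack=$ c c R c e  input=e c c $  — match e
step 4: stack=$ c c R c  input=c c $  — match c
step 5: stack=$ c c R  input=c $  — expand R → λ
step 6: stack=$ c c  input=c $  — match c
step 7: stack=$ c  input=$  — error: top is terminal c but lookahead is $

$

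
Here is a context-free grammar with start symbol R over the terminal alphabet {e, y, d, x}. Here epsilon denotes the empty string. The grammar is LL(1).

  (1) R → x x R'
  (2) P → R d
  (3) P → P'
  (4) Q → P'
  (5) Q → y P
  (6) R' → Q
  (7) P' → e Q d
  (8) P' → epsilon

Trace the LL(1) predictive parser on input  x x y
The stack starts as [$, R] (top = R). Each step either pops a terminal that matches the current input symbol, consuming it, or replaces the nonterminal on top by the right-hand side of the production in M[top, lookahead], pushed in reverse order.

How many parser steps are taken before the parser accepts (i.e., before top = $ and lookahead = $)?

8

     Stack     Input    Action
  1  $ R       x x y $  expand R → x x R'
  2  $ R' x x  x x y $  match x
  3  $ R' x    x y $    match x
  4  $ R'      y $      expand R' → Q
  5  $ Q       y $      expand Q → y P
  6  $ P y     y $      match y
  7  $ P       $        expand P → P'
  8  $ P'      $        expand P' → epsilon
Accept reached after 8 steps.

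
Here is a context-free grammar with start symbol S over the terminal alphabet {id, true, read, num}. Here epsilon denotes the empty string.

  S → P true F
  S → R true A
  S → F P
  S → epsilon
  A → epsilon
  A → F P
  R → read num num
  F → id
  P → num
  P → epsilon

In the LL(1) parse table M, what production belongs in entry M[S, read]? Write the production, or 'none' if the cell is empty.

FIRST(R) = {read}
FIRST(F) = {id}
FIRST(P) = {epsilon, num}
FIRST(S) = {epsilon, id, num, read, true}  (via P true F, R true A, F P)
FIRST(A) = {epsilon, id}  (via F P)
FOLLOW(S) includes $ since S is the start symbol.
FOLLOW(S): S appears on no right-hand side. Thus FOLLOW(S) = {$}.
For S → P true F: FIRST(P true F) = {num, true}, so it goes in M[S, t] for t ∈ {num, true}.
For S → R true A: FIRST(R true A) = {read}, so it goes in M[S, t] for t ∈ {read}.
For S → F P: FIRST(F P) = {id}, so it goes in M[S, t] for t ∈ {id}.
For S → epsilon: FIRST(epsilon) = {epsilon}, so it goes in M[S, t] for t ∈ {}; since epsilon ∈ FIRST, also for every t ∈ FOLLOW(S) = {$}.

S → R true A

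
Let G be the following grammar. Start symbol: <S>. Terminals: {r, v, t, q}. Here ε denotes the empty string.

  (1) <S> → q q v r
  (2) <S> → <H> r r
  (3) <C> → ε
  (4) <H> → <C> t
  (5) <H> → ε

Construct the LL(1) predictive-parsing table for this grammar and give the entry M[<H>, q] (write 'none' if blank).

none

FIRST(<C>) = {ε}
FIRST(<H>) = {ε, t}  (via <C> t)
FIRST(<S>) = {q, r, t}  (via <H> r r)
FOLLOW(<S>) includes $ since <S> is the start symbol.
FOLLOW(<H>): in <S>→<H> r r, <H> is followed by r r with FIRST {r}. Thus FOLLOW(<H>) = {r}.
For <H> → <C> t: FIRST(<C> t) = {t}, so it goes in M[<H>, t] for t ∈ {t}.
For <H> → ε: FIRST(ε) = {ε}, so it goes in M[<H>, t] for t ∈ {}; since ε ∈ FIRST, also for every t ∈ FOLLOW(<H>) = {r}.
None of these place a production in M[<H>, q].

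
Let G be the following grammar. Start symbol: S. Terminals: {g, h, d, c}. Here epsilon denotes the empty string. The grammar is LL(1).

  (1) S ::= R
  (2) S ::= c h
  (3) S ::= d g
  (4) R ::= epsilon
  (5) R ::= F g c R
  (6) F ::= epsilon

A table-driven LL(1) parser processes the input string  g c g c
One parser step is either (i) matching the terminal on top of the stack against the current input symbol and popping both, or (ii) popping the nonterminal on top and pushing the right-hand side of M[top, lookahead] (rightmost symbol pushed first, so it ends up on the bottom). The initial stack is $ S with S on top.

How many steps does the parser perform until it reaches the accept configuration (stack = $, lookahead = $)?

      Stack      Input      Action
   1  $ S        g c g c $  expand S ::= R
   2  $ R        g c g c $  expand R ::= F g c R
   3  $ R c g F  g c g c $  expand F ::= epsilon
   4  $ R c g    g c g c $  match g
   5  $ R c      c g c $    match c
   6  $ R        g c $      expand R ::= F g c R
   7  $ R c g F  g c $      expand F ::= epsilon
   8  $ R c g    g c $      match g
   9  $ R c      c $        match c
  10  $ R        $          expand R ::= epsilon
Accept reached after 10 steps.

10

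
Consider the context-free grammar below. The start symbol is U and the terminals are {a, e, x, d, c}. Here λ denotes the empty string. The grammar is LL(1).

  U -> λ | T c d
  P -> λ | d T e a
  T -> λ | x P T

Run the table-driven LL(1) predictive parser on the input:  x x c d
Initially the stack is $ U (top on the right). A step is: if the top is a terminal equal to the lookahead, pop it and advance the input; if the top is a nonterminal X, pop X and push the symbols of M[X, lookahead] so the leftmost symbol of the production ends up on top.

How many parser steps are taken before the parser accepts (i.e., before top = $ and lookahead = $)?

10

step 1: stack=$ U  input=x x c d $  — expand U -> T c d
step 2: stack=$ d c T  input=x x c d $  — expand T -> x P T
step 3: stack=$ d c T P x  input=x x c d $  — match x
step 4: stack=$ d c T P  input=x c d $  — expand P -> λ
step 5: stack=$ d c T  input=x c d $  — expand T -> x P T
step 6: stack=$ d c T P x  input=x c d $  — match x
step 7: stack=$ d c T P  input=c d $  — expand P -> λ
step 8: stack=$ d c T  input=c d $  — expand T -> λ
step 9: stack=$ d c  input=c d $  — match c
step 10: stack=$ d  input=d $  — match d
Accept reached after 10 steps.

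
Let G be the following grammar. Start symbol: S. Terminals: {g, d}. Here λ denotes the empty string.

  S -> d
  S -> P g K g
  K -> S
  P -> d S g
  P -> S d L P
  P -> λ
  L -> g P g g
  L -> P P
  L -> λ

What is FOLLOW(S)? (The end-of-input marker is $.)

FIRST(S) = {d, g}  (via P g K g)
FIRST(K) = {d, g}  (via S)
FIRST(P) = {λ, d, g}  (via S d L P)
FIRST(L) = {λ, d, g}  (via P P)
FOLLOW(S) includes $ since S is the start symbol.
FOLLOW(K): in S->P g K g, K is followed by g with FIRST {g}. Thus FOLLOW(K) = {g}.
FOLLOW(S): in K->S, the suffix after S is empty, so FOLLOW(S) ⊇ FOLLOW(K) = {g}; in P->d S g, S is followed by g with FIRST {g}; in P->S d L P, S is followed by d L P with FIRST {d}. Thus FOLLOW(S) = {$, d, g}.
FOLLOW(P): in S->P g K g, P is followed by g K g with FIRST {g}; in P->S d L P, the suffix after P is empty (adds nothing new); in L->g P g g, P is followed by g g with FIRST {g}; in L->P P (occurrence 1), P is followed by P with FIRST {λ, d, g}; in L->P P (occurrence 1), the suffix after P is nullable, so FOLLOW(P) ⊇ FOLLOW(L) = {d, g}; in L->P P (occurrence 2), the suffix after P is empty, so FOLLOW(P) ⊇ FOLLOW(L) = {d, g}. Thus FOLLOW(P) = {d, g}.
FOLLOW(L): in P->S d L P, L is followed by P with FIRST {λ, d, g}; in P->S d L P, the suffix after L is nullable, so FOLLOW(L) ⊇ FOLLOW(P) = {d, g}. Thus FOLLOW(L) = {d, g}.

{$, d, g}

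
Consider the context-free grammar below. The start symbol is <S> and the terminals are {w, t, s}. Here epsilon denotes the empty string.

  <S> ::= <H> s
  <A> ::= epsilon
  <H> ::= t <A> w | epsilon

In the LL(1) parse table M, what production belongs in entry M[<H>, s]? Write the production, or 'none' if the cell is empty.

<H> ::= epsilon

FIRST(<A>) = {epsilon}
FIRST(<H>) = {epsilon, t}
FIRST(<S>) = {s, t}  (via <H> s)
FOLLOW(<S>) includes $ since <S> is the start symbol.
FOLLOW(<H>): in <S>::=<H> s, <H> is followed by s with FIRST {s}. Thus FOLLOW(<H>) = {s}.
For <H> ::= t <A> w: FIRST(t <A> w) = {t}, so it goes in M[<H>, t] for t ∈ {t}.
For <H> ::= epsilon: FIRST(epsilon) = {epsilon}, so it goes in M[<H>, t] for t ∈ {}; since epsilon ∈ FIRST, also for every t ∈ FOLLOW(<H>) = {s}.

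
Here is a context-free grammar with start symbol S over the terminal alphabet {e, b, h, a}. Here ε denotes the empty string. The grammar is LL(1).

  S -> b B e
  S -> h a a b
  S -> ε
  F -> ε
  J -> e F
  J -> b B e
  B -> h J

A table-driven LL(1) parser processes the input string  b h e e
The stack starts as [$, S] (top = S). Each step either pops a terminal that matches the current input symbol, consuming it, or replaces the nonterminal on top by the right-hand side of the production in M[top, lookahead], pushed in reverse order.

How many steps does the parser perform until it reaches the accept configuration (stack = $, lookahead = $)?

step 1: stack=$ S  input=b h e e $  — expand S -> b B e
step 2: stack=$ e B b  input=b h e e $  — match b
step 3: stack=$ e B  input=h e e $  — expand B -> h J
step 4: stack=$ e J h  input=h e e $  — match h
step 5: stack=$ e J  input=e e $  — expand J -> e F
step 6: stack=$ e F e  input=e e $  — match e
step 7: stack=$ e F  input=e $  — expand F -> ε
step 8: stack=$ e  input=e $  — match e
Accept reached after 8 steps.

8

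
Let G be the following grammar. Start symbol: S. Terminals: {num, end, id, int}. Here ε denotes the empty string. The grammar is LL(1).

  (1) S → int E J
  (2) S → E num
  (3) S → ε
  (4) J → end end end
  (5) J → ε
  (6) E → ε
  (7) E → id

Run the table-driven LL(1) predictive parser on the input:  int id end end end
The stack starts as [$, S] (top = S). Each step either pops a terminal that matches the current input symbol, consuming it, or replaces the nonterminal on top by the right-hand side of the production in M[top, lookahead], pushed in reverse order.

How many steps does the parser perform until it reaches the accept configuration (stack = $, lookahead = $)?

step 1: stack=$ S  input=int id end end end $  — expand S → int E J
step 2: stack=$ J E int  input=int id end end end $  — match int
step 3: stack=$ J E  input=id end end end $  — expand E → id
step 4: stack=$ J id  input=id end end end $  — match id
step 5: stack=$ J  input=end end end $  — expand J → end end end
step 6: stack=$ end end end  input=end end end $  — match end
step 7: stack=$ end end  input=end end $  — match end
step 8: stack=$ end  input=end $  — match end
Accept reached after 8 steps.

8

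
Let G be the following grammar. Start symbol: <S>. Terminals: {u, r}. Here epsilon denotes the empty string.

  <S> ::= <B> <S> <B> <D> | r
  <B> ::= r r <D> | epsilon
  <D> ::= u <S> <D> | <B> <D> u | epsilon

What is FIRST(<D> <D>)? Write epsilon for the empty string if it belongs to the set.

FIRST(<B>) = {epsilon, r}
FIRST(<S>) = {r}  (via <B> <S> <B> <D>)
FIRST(<D>) = {epsilon, r, u}  (via <B> <D> u)
FIRST(<D> <D>): take FIRST of each symbol in turn, carrying on past any symbol whose FIRST contains epsilon; result {epsilon, r, u}.

{epsilon, r, u}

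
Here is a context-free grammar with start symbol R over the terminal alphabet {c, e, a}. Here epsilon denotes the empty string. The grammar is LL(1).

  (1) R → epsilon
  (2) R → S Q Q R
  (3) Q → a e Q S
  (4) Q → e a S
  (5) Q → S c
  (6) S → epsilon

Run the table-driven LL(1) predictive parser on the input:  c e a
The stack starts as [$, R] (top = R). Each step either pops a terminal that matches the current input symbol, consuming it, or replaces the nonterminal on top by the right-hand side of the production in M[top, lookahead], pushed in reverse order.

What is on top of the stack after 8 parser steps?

S

     Stack      Input    Action
  1  $ R        c e a $  expand R → S Q Q R
  2  $ R Q Q S  c e a $  expand S → epsilon
  3  $ R Q Q    c e a $  expand Q → S c
  4  $ R Q c S  c e a $  expand S → epsilon
  5  $ R Q c    c e a $  match c
  6  $ R Q      e a $    expand Q → e a S
  7  $ R S a e  e a $    match e
  8  $ R S a    a $      match a
Stack after step 8: $ R S (top = S).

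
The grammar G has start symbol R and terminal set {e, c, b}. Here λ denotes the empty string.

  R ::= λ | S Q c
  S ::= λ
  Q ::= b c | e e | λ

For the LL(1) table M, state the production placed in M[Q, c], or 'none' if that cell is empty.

Q ::= λ

FIRST(S): from S::=λ we get {λ}. So FIRST(S) = {λ}.
FIRST(Q): from Q::=b c we get {b}; from Q::=e e we get {e}; from Q::=λ we get {λ}. So FIRST(Q) = {λ, b, e}.
FIRST(R): from R::=λ we get {λ}; from R::=S Q c we get {b, c, e}. So FIRST(R) = {λ, b, c, e}.
FOLLOW(R) includes $ since R is the start symbol.
FOLLOW(Q): in R::=S Q c, Q is followed by c with FIRST {c}. Thus FOLLOW(Q) = {c}.
For Q ::= b c: FIRST(b c) = {b}, so it goes in M[Q, t] for t ∈ {b}.
For Q ::= e e: FIRST(e e) = {e}, so it goes in M[Q, t] for t ∈ {e}.
For Q ::= λ: FIRST(λ) = {λ}, so it goes in M[Q, t] for t ∈ {}; since λ ∈ FIRST, also for every t ∈ FOLLOW(Q) = {c}.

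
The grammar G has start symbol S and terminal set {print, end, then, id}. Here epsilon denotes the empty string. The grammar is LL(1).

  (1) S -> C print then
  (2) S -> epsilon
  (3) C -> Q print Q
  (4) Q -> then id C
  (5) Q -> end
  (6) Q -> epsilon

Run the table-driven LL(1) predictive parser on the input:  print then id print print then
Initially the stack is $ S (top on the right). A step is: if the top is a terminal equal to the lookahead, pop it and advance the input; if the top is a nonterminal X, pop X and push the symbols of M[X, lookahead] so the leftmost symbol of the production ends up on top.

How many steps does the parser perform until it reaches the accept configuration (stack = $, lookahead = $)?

step 1: stack=$ S  input=print then id print print then $  — expand S -> C print then
step 2: stack=$ then print C  input=print then id print print then $  — expand C -> Q print Q
step 3: stack=$ then print Q print Q  input=print then id print print then $  — expand Q -> epsilon
step 4: stack=$ then print Q print  input=print then id print print then $  — match print
step 5: stack=$ then print Q  input=then id print print then $  — expand Q -> then id C
step 6: stack=$ then print C id then  input=then id print print then $  — match then
step 7: stack=$ then print C id  input=id print print then $  — match id
step 8: stack=$ then print C  input=print print then $  — expand C -> Q print Q
step 9: stack=$ then print Q print Q  input=print print then $  — expand Q -> epsilon
step 10: stack=$ then print Q print  input=print print then $  — match print
step 11: stack=$ then print Q  input=print then $  — expand Q -> epsilon
step 12: stack=$ then print  input=print then $  — match print
step 13: stack=$ then  input=then $  — match then
Accept reached after 13 steps.

13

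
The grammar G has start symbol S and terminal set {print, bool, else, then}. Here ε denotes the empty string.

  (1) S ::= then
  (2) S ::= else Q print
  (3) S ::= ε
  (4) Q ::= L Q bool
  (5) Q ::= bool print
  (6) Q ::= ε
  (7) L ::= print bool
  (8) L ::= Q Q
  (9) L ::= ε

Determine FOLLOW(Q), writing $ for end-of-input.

{bool, print}

FIRST(S) = {ε, else, then}
FIRST(Q) = {ε, bool, print}  (via L Q bool)
FIRST(L) = {ε, bool, print}  (via Q Q)
FOLLOW(S) includes $ since S is the start symbol.
FOLLOW(S): S appears on no right-hand side. Thus FOLLOW(S) = {$}.
FOLLOW(L): in Q::=L Q bool, L is followed by Q bool with FIRST {bool, print}. Thus FOLLOW(L) = {bool, print}.
FOLLOW(Q): in S::=else Q print, Q is followed by print with FIRST {print}; in Q::=L Q bool, Q is followed by bool with FIRST {bool}; in L::=Q Q (occurrence 1), Q is followed by Q with FIRST {ε, bool, print}; in L::=Q Q (occurrence 1), the suffix after Q is nullable, so FOLLOW(Q) ⊇ FOLLOW(L) = {bool, print}; in L::=Q Q (occurrence 2), the suffix after Q is empty, so FOLLOW(Q) ⊇ FOLLOW(L) = {bool, print}. Thus FOLLOW(Q) = {bool, print}.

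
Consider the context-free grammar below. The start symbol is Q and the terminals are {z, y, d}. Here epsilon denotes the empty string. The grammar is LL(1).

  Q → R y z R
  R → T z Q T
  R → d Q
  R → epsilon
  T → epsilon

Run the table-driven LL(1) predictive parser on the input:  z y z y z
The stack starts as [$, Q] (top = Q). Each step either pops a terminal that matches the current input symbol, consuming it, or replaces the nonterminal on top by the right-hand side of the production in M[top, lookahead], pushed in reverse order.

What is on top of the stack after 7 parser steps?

step 1: stack=$ Q  input=z y z y z $  — expand Q → R y z R
step 2: stack=$ R z y R  input=z y z y z $  — expand R → T z Q T
step 3: stack=$ R z y T Q z T  input=z y z y z $  — expand T → epsilon
step 4: stack=$ R z y T Q z  input=z y z y z $  — match z
step 5: stack=$ R z y T Q  input=y z y z $  — expand Q → R y z R
step 6: stack=$ R z y T R z y R  input=y z y z $  — expand R → epsilon
step 7: stack=$ R z y T R z y  input=y z y z $  — match y
Stack after step 7: $ R z y T R z (top = z).

z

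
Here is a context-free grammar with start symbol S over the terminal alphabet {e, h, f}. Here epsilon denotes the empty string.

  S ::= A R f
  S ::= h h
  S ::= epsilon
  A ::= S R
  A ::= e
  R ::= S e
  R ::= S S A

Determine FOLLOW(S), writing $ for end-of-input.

{$, e, h}

FIRST(S) = {epsilon, e, h}  (via A R f)
FIRST(A) = {e, h}  (via S R)
FIRST(R) = {e, h}  (via S e, S S A)
FOLLOW(S) includes $ since S is the start symbol.
FOLLOW(S): in A::=S R, S is followed by R with FIRST {e, h}; in R::=S e, S is followed by e with FIRST {e}; in R::=S S A (occurrence 1), S is followed by S A with FIRST {e, h}; in R::=S S A (occurrence 2), S is followed by A with FIRST {e, h}. Thus FOLLOW(S) = {$, e, h}.
FOLLOW(A): in S::=A R f, A is followed by R f with FIRST {e, h}; in R::=S S A, the suffix after A is empty, so FOLLOW(A) ⊇ FOLLOW(R) = {e, f, h}. Thus FOLLOW(A) = {e, f, h}.
FOLLOW(R): in S::=A R f, R is followed by f with FIRST {f}; in A::=S R, the suffix after R is empty, so FOLLOW(R) ⊇ FOLLOW(A) = {e, f, h}. Thus FOLLOW(R) = {e, f, h}.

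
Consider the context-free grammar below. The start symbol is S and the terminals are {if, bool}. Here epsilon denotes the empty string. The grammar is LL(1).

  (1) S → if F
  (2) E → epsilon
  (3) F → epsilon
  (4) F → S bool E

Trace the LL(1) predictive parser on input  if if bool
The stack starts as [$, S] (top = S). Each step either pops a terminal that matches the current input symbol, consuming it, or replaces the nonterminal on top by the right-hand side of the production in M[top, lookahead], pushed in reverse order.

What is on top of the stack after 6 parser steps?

bool

     Stack          Input         Action
  1  $ S            if if bool $  expand S → if F
  2  $ F if         if if bool $  match if
  3  $ F            if bool $     expand F → S bool E
  4  $ E bool S     if bool $     expand S → if F
  5  $ E bool F if  if bool $     match if
  6  $ E bool F     bool $        expand F → epsilon
Stack after step 6: $ E bool (top = bool).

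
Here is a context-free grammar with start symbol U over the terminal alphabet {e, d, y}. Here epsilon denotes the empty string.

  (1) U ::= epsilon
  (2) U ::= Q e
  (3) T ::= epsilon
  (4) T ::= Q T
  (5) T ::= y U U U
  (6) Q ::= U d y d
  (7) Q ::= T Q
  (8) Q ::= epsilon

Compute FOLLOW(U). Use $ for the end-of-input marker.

FIRST(U) = {epsilon, d, e, y}  (via Q e)
FIRST(T) = {epsilon, d, e, y}  (via Q T)
FIRST(Q) = {epsilon, d, e, y}  (via U d y d, T Q)
FOLLOW(U) includes $ since U is the start symbol.
FOLLOW(U): in T::=y U U U (occurrence 1), U is followed by U U with FIRST {epsilon, d, e, y}; in T::=y U U U (occurrence 1), the suffix after U is nullable, so FOLLOW(U) ⊇ FOLLOW(T) = {d, e, y}; in T::=y U U U (occurrence 2), U is followed by U with FIRST {epsilon, d, e, y}; in T::=y U U U (occurrence 2), the suffix after U is nullable, so FOLLOW(U) ⊇ FOLLOW(T) = {d, e, y}; in T::=y U U U (occurrence 3), the suffix after U is empty, so FOLLOW(U) ⊇ FOLLOW(T) = {d, e, y}; in Q::=U d y d, U is followed by d y d with FIRST {d}. Thus FOLLOW(U) = {$, d, e, y}.
FOLLOW(T): in T::=Q T, the suffix after T is empty (adds nothing new); in Q::=T Q, T is followed by Q with FIRST {epsilon, d, e, y}; in Q::=T Q, the suffix after T is nullable, so FOLLOW(T) ⊇ FOLLOW(Q) = {d, e, y}. Thus FOLLOW(T) = {d, e, y}.
FOLLOW(Q): in U::=Q e, Q is followed by e with FIRST {e}; in T::=Q T, Q is followed by T with FIRST {epsilon, d, e, y}; in T::=Q T, the suffix after Q is nullable, so FOLLOW(Q) ⊇ FOLLOW(T) = {d, e, y}; in Q::=T Q, the suffix after Q is empty (adds nothing new). Thus FOLLOW(Q) = {d, e, y}.

{$, d, e, y}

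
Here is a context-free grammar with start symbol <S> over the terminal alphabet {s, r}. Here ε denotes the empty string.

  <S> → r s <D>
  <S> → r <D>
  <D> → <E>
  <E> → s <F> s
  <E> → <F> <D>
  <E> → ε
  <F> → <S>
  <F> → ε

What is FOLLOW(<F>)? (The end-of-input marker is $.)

{$, r, s}

FIRST(<S>) = {r}
FIRST(<F>) = {ε, r}  (via <S>)
FIRST(<D>) = {ε, r, s}  (via <E>)
FIRST(<E>) = {ε, r, s}  (via <F> <D>)
FOLLOW(<S>) includes $ since <S> is the start symbol.
FOLLOW(<S>): in <F>→<S>, the suffix after <S> is empty, so FOLLOW(<S>) ⊇ FOLLOW(<F>) = {$, r, s}. Thus FOLLOW(<S>) = {$, r, s}.
FOLLOW(<D>): in <S>→r s <D>, the suffix after <D> is empty, so FOLLOW(<D>) ⊇ FOLLOW(<S>) = {$, r, s}; in <S>→r <D>, the suffix after <D> is empty, so FOLLOW(<D>) ⊇ FOLLOW(<S>) = {$, r, s}; in <E>→<F> <D>, the suffix after <D> is empty, so FOLLOW(<D>) ⊇ FOLLOW(<E>) = {$, r, s}. Thus FOLLOW(<D>) = {$, r, s}.
FOLLOW(<E>): in <D>→<E>, the suffix after <E> is empty, so FOLLOW(<E>) ⊇ FOLLOW(<D>) = {$, r, s}. Thus FOLLOW(<E>) = {$, r, s}.
FOLLOW(<F>): in <E>→s <F> s, <F> is followed by s with FIRST {s}; in <E>→<F> <D>, <F> is followed by <D> with FIRST {ε, r, s}; in <E>→<F> <D>, the suffix after <F> is nullable, so FOLLOW(<F>) ⊇ FOLLOW(<E>) = {$, r, s}. Thus FOLLOW(<F>) = {$, r, s}.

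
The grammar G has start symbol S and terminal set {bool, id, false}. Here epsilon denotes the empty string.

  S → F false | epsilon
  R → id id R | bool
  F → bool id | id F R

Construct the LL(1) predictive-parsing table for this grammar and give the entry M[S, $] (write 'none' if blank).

S → epsilon

FIRST(R) = {bool, id}
FIRST(F) = {bool, id}
FIRST(S) = {epsilon, bool, id}  (via F false)
FOLLOW(S) includes $ since S is the start symbol.
FOLLOW(S): S appears on no right-hand side. Thus FOLLOW(S) = {$}.
For S → F false: FIRST(F false) = {bool, id}, so it goes in M[S, t] for t ∈ {bool, id}.
For S → epsilon: FIRST(epsilon) = {epsilon}, so it goes in M[S, t] for t ∈ {}; since epsilon ∈ FIRST, also for every t ∈ FOLLOW(S) = {$}.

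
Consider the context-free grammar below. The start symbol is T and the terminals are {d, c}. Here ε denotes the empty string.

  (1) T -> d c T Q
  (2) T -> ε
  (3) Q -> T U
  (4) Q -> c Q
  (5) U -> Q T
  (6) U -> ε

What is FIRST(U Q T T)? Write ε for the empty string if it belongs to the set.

{ε, c, d}

FIRST(T) = {ε, d}
FIRST(Q) = {ε, c, d}  (via T U)
FIRST(U) = {ε, c, d}  (via Q T)
FIRST(U Q T T): take FIRST of each symbol in turn, carrying on past any symbol whose FIRST contains ε; result {ε, c, d}.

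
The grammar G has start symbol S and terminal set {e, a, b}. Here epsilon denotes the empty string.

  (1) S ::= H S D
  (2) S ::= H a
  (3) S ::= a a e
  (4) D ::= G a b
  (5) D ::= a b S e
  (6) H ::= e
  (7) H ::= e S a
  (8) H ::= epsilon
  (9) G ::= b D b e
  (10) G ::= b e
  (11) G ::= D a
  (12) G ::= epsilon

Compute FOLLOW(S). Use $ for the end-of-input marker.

{$, a, b, e}

FIRST(H) = {epsilon, e}
FIRST(S) = {a, e}  (via H S D, H a)
FIRST(D) = {a, b}  (via G a b)
FIRST(G) = {epsilon, a, b}  (via D a)
FOLLOW(S) includes $ since S is the start symbol.
FOLLOW(S): in S::=H S D, S is followed by D with FIRST {a, b}; in D::=a b S e, S is followed by e with FIRST {e}; in H::=e S a, S is followed by a with FIRST {a}. Thus FOLLOW(S) = {$, a, b, e}.
FOLLOW(D): in S::=H S D, the suffix after D is empty, so FOLLOW(D) ⊇ FOLLOW(S) = {$, a, b, e}; in G::=b D b e, D is followed by b e with FIRST {b}; in G::=D a, D is followed by a with FIRST {a}. Thus FOLLOW(D) = {$, a, b, e}.
FOLLOW(H): in S::=H S D, H is followed by S D with FIRST {a, e}; in S::=H a, H is followed by a with FIRST {a}. Thus FOLLOW(H) = {a, e}.
FOLLOW(G): in D::=G a b, G is followed by a b with FIRST {a}. Thus FOLLOW(G) = {a}.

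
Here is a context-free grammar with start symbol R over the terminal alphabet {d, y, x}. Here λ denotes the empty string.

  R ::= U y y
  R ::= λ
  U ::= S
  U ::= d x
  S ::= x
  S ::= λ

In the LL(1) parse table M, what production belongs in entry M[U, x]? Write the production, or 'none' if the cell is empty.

U ::= S

FIRST(S) = {λ, x}
FIRST(U) = {λ, d, x}  (via S)
FIRST(R) = {λ, d, x, y}  (via U y y)
FOLLOW(R) includes $ since R is the start symbol.
FOLLOW(U): in R::=U y y, U is followed by y y with FIRST {y}. Thus FOLLOW(U) = {y}.
For U ::= S: FIRST(S) = {λ, x}, so it goes in M[U, t] for t ∈ {x}; since λ ∈ FIRST, also for every t ∈ FOLLOW(U) = {y}.
For U ::= d x: FIRST(d x) = {d}, so it goes in M[U, t] for t ∈ {d}.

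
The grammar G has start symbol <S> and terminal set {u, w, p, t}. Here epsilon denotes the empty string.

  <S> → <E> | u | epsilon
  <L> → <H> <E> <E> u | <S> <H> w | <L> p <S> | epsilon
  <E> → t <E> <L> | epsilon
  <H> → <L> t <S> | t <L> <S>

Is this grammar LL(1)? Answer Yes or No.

FIRST(<S>) = {epsilon, t, u}
FIRST(<L>) = {epsilon, p, t, u}
FIRST(<E>) = {epsilon, t}
FIRST(<H>) = {p, t, u}
FOLLOW(<S>) = {$, p, t, u, w}
FOLLOW(<L>) = {$, p, t, u, w}
FOLLOW(<E>) = {$, p, t, u, w}
FOLLOW(<H>) = {t, u, w}
Cell M[<E>, t] receives both <E> → t <E> <L> and <E> → epsilon — the grammar is not LL(1).

No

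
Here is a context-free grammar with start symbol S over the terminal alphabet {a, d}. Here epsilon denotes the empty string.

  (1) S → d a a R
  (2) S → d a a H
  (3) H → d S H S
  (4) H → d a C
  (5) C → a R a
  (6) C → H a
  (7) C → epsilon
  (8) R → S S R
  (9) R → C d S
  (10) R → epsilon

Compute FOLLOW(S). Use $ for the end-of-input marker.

{$, a, d}

FIRST(S) = {d}
FIRST(H) = {d}
FIRST(C) = {epsilon, a, d}  (via H a)
FIRST(R) = {epsilon, a, d}  (via S S R, C d S)
FOLLOW(S) includes $ since S is the start symbol.
FOLLOW(S): in H→d S H S (occurrence 1), S is followed by H S with FIRST {d}; in H→d S H S (occurrence 2), the suffix after S is empty, so FOLLOW(S) ⊇ FOLLOW(H) = {$, a, d}; in R→S S R (occurrence 1), S is followed by S R with FIRST {d}; in R→S S R (occurrence 2), S is followed by R with FIRST {epsilon, a, d}; in R→S S R (occurrence 2), the suffix after S is nullable, so FOLLOW(S) ⊇ FOLLOW(R) = {$, a, d}; in R→C d S, the suffix after S is empty, so FOLLOW(S) ⊇ FOLLOW(R) = {$, a, d}. Thus FOLLOW(S) = {$, a, d}.
FOLLOW(H): in S→d a a H, the suffix after H is empty, so FOLLOW(H) ⊇ FOLLOW(S) = {$, a, d}; in H→d S H S, H is followed by S with FIRST {d}; in C→H a, H is followed by a with FIRST {a}. Thus FOLLOW(H) = {$, a, d}.
FOLLOW(C): in H→d a C, the suffix after C is empty, so FOLLOW(C) ⊇ FOLLOW(H) = {$, a, d}; in R→C d S, C is followed by d S with FIRST {d}. Thus FOLLOW(C) = {$, a, d}.
FOLLOW(R): in S→d a a R, the suffix after R is empty, so FOLLOW(R) ⊇ FOLLOW(S) = {$, a, d}; in C→a R a, R is followed by a with FIRST {a}; in R→S S R, the suffix after R is empty (adds nothing new). Thus FOLLOW(R) = {$, a, d}.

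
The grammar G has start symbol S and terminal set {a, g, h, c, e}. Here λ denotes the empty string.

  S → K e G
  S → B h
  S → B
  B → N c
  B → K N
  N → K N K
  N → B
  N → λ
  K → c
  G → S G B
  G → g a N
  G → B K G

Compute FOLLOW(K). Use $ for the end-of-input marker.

{$, c, e, g, h}

FIRST(K) = {c}
FIRST(S) = {c}  (via K e G, B h, B)
FIRST(B) = {c}  (via N c, K N)
FIRST(N) = {λ, c}  (via K N K, B)
FIRST(G) = {c, g}  (via S G B, B K G)
FOLLOW(S) includes $ since S is the start symbol.
FOLLOW(S): in G→S G B, S is followed by G B with FIRST {c, g}. Thus FOLLOW(S) = {$, c, g}.
FOLLOW(G): in S→K e G, the suffix after G is empty, so FOLLOW(G) ⊇ FOLLOW(S) = {$, c, g}; in G→S G B, G is followed by B with FIRST {c}; in G→B K G, the suffix after G is empty (adds nothing new). Thus FOLLOW(G) = {$, c, g}.
FOLLOW(B): in S→B h, B is followed by h with FIRST {h}; in S→B, the suffix after B is empty, so FOLLOW(B) ⊇ FOLLOW(S) = {$, c, g}; in N→B, the suffix after B is empty, so FOLLOW(B) ⊇ FOLLOW(N) = {$, c, g, h}; in G→S G B, the suffix after B is empty, so FOLLOW(B) ⊇ FOLLOW(G) = {$, c, g}; in G→B K G, B is followed by K G with FIRST {c}. Thus FOLLOW(B) = {$, c, g, h}.
FOLLOW(N): in B→N c, N is followed by c with FIRST {c}; in B→K N, the suffix after N is empty, so FOLLOW(N) ⊇ FOLLOW(B) = {$, c, g, h}; in N→K N K, N is followed by K with FIRST {c}; in G→g a N, the suffix after N is empty, so FOLLOW(N) ⊇ FOLLOW(G) = {$, c, g}. Thus FOLLOW(N) = {$, c, g, h}.
FOLLOW(K): in S→K e G, K is followed by e G with FIRST {e}; in B→K N, K is followed by N with FIRST {λ, c}; in B→K N, the suffix after K is nullable, so FOLLOW(K) ⊇ FOLLOW(B) = {$, c, g, h}; in N→K N K (occurrence 1), K is followed by N K with FIRST {c}; in N→K N K (occurrence 2), the suffix after K is empty, so FOLLOW(K) ⊇ FOLLOW(N) = {$, c, g, h}; in G→B K G, K is followed by G with FIRST {c, g}. Thus FOLLOW(K) = {$, c, e, g, h}.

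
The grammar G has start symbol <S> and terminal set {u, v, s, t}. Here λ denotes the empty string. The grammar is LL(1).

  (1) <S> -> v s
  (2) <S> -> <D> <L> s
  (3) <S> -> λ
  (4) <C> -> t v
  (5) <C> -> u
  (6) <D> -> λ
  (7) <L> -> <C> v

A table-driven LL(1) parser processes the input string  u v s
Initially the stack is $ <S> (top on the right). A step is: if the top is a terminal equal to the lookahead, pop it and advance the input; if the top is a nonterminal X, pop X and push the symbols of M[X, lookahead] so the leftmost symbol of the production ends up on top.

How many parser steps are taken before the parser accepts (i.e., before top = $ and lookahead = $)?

7

     Stack        Input    Action
  1  $ <S>        u v s $  expand <S> -> <D> <L> s
  2  $ s <L> <D>  u v s $  expand <D> -> λ
  3  $ s <L>      u v s $  expand <L> -> <C> v
  4  $ s v <C>    u v s $  expand <C> -> u
  5  $ s v u      u v s $  match u
  6  $ s v        v s $    match v
  7  $ s          s $      match s
Accept reached after 7 steps.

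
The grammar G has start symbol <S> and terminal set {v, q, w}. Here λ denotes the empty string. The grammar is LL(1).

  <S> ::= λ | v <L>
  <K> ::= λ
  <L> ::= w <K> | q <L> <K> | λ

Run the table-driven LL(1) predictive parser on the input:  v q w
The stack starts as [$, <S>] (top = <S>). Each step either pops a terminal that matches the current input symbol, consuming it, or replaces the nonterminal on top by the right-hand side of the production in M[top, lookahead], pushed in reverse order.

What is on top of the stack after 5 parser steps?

     Stack        Input    Action
  1  $ <S>        v q w $  expand <S> ::= v <L>
  2  $ <L> v      v q w $  match v
  3  $ <L>        q w $    expand <L> ::= q <L> <K>
  4  $ <K> <L> q  q w $    match q
  5  $ <K> <L>    w $      expand <L> ::= w <K>
Stack after step 5: $ <K> <K> w (top = w).

w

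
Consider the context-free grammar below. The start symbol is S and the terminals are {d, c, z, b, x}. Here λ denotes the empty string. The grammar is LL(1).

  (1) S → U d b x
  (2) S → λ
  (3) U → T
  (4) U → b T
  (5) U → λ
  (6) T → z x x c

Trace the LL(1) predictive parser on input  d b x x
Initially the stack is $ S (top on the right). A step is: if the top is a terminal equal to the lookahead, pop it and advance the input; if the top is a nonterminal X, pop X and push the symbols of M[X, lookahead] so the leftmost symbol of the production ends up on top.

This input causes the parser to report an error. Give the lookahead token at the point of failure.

step 1: stack=$ S  input=d b x x $  — expand S → U d b x
step 2: stack=$ x b d U  input=d b x x $  — expand U → λ
step 3: stack=$ x b d  input=d b x x $  — match d
step 4: stack=$ x b  input=b x x $  — match b
step 5: stack=$ x  input=x x $  — match x
step 6: stack=$  input=x $  — error: stack empty but input remains

x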